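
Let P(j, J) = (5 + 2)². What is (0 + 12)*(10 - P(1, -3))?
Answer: -468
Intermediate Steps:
P(j, J) = 49 (P(j, J) = 7² = 49)
(0 + 12)*(10 - P(1, -3)) = (0 + 12)*(10 - 1*49) = 12*(10 - 49) = 12*(-39) = -468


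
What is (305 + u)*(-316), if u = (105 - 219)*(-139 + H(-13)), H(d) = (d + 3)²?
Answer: -1501316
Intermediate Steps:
H(d) = (3 + d)²
u = 4446 (u = (105 - 219)*(-139 + (3 - 13)²) = -114*(-139 + (-10)²) = -114*(-139 + 100) = -114*(-39) = 4446)
(305 + u)*(-316) = (305 + 4446)*(-316) = 4751*(-316) = -1501316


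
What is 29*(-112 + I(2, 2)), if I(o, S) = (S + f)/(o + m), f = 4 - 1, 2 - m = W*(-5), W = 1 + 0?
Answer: -29087/9 ≈ -3231.9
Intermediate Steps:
W = 1
m = 7 (m = 2 - (-5) = 2 - 1*(-5) = 2 + 5 = 7)
f = 3
I(o, S) = (3 + S)/(7 + o) (I(o, S) = (S + 3)/(o + 7) = (3 + S)/(7 + o))
29*(-112 + I(2, 2)) = 29*(-112 + (3 + 2)/(7 + 2)) = 29*(-112 + 5/9) = 29*(-1003/9) = -29087/9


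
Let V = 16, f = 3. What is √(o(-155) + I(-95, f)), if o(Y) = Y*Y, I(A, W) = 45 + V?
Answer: √24086 ≈ 155.20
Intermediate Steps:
I(A, W) = 61 (I(A, W) = 45 + 16 = 61)
o(Y) = Y²
√(o(-155) + I(-95, f)) = √((-155)² + 61) = √(24025 + 61) = √24086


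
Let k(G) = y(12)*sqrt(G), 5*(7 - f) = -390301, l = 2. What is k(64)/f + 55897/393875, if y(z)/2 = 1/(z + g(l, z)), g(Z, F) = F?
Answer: 32729886463/230615388000 ≈ 0.14192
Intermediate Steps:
y(z) = 1/z (y(z) = 2/(z + z) = 2/((2*z)) = 2*(1/(2*z)) = 1/z)
f = 390336/5 (f = 7 - 1/5*(-390301) = 7 + 390301/5 = 390336/5 ≈ 78067.)
k(G) = sqrt(G)/12
k(64)/f + 55897/393875 = (sqrt(64)/12)/(390336/5) + 55897/393875 = ((1/12)*8)*(5/390336) + 55897*(1/393875) = (2/3)*(5/390336) + 55897/393875 = 5/585504 + 55897/393875 = 32729886463/230615388000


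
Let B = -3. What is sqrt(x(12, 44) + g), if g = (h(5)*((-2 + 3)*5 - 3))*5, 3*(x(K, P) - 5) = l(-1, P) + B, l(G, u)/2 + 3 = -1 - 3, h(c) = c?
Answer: 2*sqrt(111)/3 ≈ 7.0238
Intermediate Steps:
l(G, u) = -14 (l(G, u) = -6 + 2*(-1 - 3) = -6 + 2*(-4) = -6 - 8 = -14)
x(K, P) = -2/3 (x(K, P) = 5 + (-14 - 3)/3 = 5 + (1/3)*(-17) = 5 - 17/3 = -2/3)
g = 50 (g = (5*((-2 + 3)*5 - 3))*5 = (5*(1*5 - 3))*5 = (5*(5 - 3))*5 = (5*2)*5 = 10*5 = 50)
sqrt(x(12, 44) + g) = sqrt(-2/3 + 50) = sqrt(148/3) = 2*sqrt(111)/3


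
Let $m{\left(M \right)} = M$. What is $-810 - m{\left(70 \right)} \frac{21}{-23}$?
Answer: $- \frac{17160}{23} \approx -746.09$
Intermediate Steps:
$-810 - m{\left(70 \right)} \frac{21}{-23} = -810 - 70 \frac{21}{-23} = -810 - 70 \cdot 21 \left(- \frac{1}{23}\right) = -810 - 70 \left(- \frac{21}{23}\right) = -810 - - \frac{1470}{23} = -810 + \frac{1470}{23} = - \frac{17160}{23}$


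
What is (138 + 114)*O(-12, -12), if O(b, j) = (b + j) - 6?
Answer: -7560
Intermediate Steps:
O(b, j) = -6 + b + j
(138 + 114)*O(-12, -12) = (138 + 114)*(-6 - 12 - 12) = 252*(-30) = -7560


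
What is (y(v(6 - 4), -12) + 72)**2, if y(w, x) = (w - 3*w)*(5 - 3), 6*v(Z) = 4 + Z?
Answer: 4624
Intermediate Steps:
v(Z) = 2/3 + Z/6 (v(Z) = (4 + Z)/6 = 2/3 + Z/6)
y(w, x) = -4*w (y(w, x) = -2*w*2 = -4*w)
(y(v(6 - 4), -12) + 72)**2 = (-4*(2/3 + (6 - 4)/6) + 72)**2 = (-4*(2/3 + (1/6)*2) + 72)**2 = (-4*(2/3 + 1/3) + 72)**2 = (-4*1 + 72)**2 = (-4 + 72)**2 = 68**2 = 4624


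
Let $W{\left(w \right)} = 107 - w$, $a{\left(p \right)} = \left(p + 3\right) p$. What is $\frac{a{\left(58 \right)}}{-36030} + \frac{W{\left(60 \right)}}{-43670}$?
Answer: $- \frac{15619787}{157343010} \approx -0.099272$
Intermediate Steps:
$a{\left(p \right)} = p \left(3 + p\right)$ ($a{\left(p \right)} = \left(3 + p\right) p = p \left(3 + p\right)$)
$\frac{a{\left(58 \right)}}{-36030} + \frac{W{\left(60 \right)}}{-43670} = \frac{58 \left(3 + 58\right)}{-36030} + \frac{107 - 60}{-43670} = 58 \cdot 61 \left(- \frac{1}{36030}\right) + \left(107 - 60\right) \left(- \frac{1}{43670}\right) = 3538 \left(- \frac{1}{36030}\right) + 47 \left(- \frac{1}{43670}\right) = - \frac{1769}{18015} - \frac{47}{43670} = - \frac{15619787}{157343010}$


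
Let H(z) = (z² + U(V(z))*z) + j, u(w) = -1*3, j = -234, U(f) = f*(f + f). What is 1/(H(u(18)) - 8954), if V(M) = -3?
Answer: -1/9233 ≈ -0.00010831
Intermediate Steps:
U(f) = 2*f² (U(f) = f*(2*f) = 2*f²)
u(w) = -3
H(z) = -234 + z² + 18*z (H(z) = (z² + (2*(-3)²)*z) - 234 = (z² + (2*9)*z) - 234 = (z² + 18*z) - 234 = -234 + z² + 18*z)
1/(H(u(18)) - 8954) = 1/((-234 + (-3)² + 18*(-3)) - 8954) = 1/((-234 + 9 - 54) - 8954) = 1/(-279 - 8954) = 1/(-9233) = -1/9233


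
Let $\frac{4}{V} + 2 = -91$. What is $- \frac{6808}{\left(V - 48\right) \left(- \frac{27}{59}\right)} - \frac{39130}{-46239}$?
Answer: $- \frac{47848897024}{154946889} \approx -308.81$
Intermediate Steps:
$V = - \frac{4}{93}$ ($V = \frac{4}{-2 - 91} = \frac{4}{-93} = 4 \left(- \frac{1}{93}\right) = - \frac{4}{93} \approx -0.043011$)
$- \frac{6808}{\left(V - 48\right) \left(- \frac{27}{59}\right)} - \frac{39130}{-46239} = - \frac{6808}{\left(- \frac{4}{93} - 48\right) \left(- \frac{27}{59}\right)} - \frac{39130}{-46239} = - \frac{6808}{\left(- \frac{4468}{93}\right) \left(\left(-27\right) \frac{1}{59}\right)} - - \frac{39130}{46239} = - \frac{6808}{\left(- \frac{4468}{93}\right) \left(- \frac{27}{59}\right)} + \frac{39130}{46239} = - \frac{6808}{\frac{40212}{1829}} + \frac{39130}{46239} = \left(-6808\right) \frac{1829}{40212} + \frac{39130}{46239} = - \frac{3112958}{10053} + \frac{39130}{46239} = - \frac{47848897024}{154946889}$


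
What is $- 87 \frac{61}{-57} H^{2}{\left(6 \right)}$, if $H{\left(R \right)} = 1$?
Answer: $\frac{1769}{19} \approx 93.105$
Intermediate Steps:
$- 87 \frac{61}{-57} H^{2}{\left(6 \right)} = - 87 \frac{61}{-57} \cdot 1^{2} = - 87 \cdot 61 \left(- \frac{1}{57}\right) 1 = \left(-87\right) \left(- \frac{61}{57}\right) 1 = \frac{1769}{19} \cdot 1 = \frac{1769}{19}$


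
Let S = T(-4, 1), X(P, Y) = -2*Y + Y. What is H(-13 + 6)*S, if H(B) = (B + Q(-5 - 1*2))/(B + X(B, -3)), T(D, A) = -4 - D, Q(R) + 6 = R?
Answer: 0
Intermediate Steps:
X(P, Y) = -Y
Q(R) = -6 + R
H(B) = (-13 + B)/(3 + B) (H(B) = (B + (-6 + (-5 - 1*2)))/(B - 1*(-3)) = (B + (-6 + (-5 - 2)))/(B + 3) = (B + (-6 - 7))/(3 + B) = (B - 13)/(3 + B) = (-13 + B)/(3 + B))
S = 0 (S = -4 - 1*(-4) = -4 + 4 = 0)
H(-13 + 6)*S = ((-13 + (-13 + 6))/(3 + (-13 + 6)))*0 = ((-13 - 7)/(3 - 7))*0 = (-20/(-4))*0 = -1/4*(-20)*0 = 5*0 = 0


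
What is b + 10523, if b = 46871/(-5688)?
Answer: 59807953/5688 ≈ 10515.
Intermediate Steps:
b = -46871/5688 (b = 46871*(-1/5688) = -46871/5688 ≈ -8.2403)
b + 10523 = -46871/5688 + 10523 = 59807953/5688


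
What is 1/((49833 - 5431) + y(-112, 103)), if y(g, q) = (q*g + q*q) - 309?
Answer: 1/43166 ≈ 2.3166e-5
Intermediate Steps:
y(g, q) = -309 + q² + g*q (y(g, q) = (g*q + q²) - 309 = (q² + g*q) - 309 = -309 + q² + g*q)
1/((49833 - 5431) + y(-112, 103)) = 1/((49833 - 5431) + (-309 + 103² - 112*103)) = 1/(44402 + (-309 + 10609 - 11536)) = 1/(44402 - 1236) = 1/43166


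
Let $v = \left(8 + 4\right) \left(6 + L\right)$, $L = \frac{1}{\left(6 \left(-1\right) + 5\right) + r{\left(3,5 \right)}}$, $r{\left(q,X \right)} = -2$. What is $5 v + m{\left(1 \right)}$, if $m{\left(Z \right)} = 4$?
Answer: $344$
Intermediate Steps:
$L = - \frac{1}{3}$ ($L = \frac{1}{\left(6 \left(-1\right) + 5\right) - 2} = \frac{1}{\left(-6 + 5\right) - 2} = \frac{1}{-1 - 2} = \frac{1}{-3} = - \frac{1}{3} \approx -0.33333$)
$v = 68$ ($v = \left(8 + 4\right) \left(6 - \frac{1}{3}\right) = 12 \cdot \frac{17}{3} = 68$)
$5 v + m{\left(1 \right)} = 5 \cdot 68 + 4 = 340 + 4 = 344$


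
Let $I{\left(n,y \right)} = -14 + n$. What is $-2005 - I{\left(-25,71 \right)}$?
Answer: $-1966$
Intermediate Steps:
$-2005 - I{\left(-25,71 \right)} = -2005 - \left(-14 - 25\right) = -2005 - -39 = -2005 + 39 = -1966$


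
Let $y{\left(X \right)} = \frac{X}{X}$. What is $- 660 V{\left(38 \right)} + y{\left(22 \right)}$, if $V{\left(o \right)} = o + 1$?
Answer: $-25739$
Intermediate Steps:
$V{\left(o \right)} = 1 + o$
$y{\left(X \right)} = 1$
$- 660 V{\left(38 \right)} + y{\left(22 \right)} = - 660 \left(1 + 38\right) + 1 = \left(-660\right) 39 + 1 = -25740 + 1 = -25739$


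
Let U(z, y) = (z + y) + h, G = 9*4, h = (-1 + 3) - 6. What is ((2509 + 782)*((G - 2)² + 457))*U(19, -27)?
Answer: -63700596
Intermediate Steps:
h = -4 (h = 2 - 6 = -4)
G = 36
U(z, y) = -4 + y + z (U(z, y) = (z + y) - 4 = (y + z) - 4 = -4 + y + z)
((2509 + 782)*((G - 2)² + 457))*U(19, -27) = ((2509 + 782)*((36 - 2)² + 457))*(-4 - 27 + 19) = (3291*(34² + 457))*(-12) = (3291*(1156 + 457))*(-12) = (3291*1613)*(-12) = 5308383*(-12) = -63700596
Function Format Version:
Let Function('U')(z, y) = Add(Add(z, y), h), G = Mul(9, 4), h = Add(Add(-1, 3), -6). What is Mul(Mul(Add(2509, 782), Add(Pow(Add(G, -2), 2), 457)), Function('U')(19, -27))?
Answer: -63700596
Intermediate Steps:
h = -4 (h = Add(2, -6) = -4)
G = 36
Function('U')(z, y) = Add(-4, y, z) (Function('U')(z, y) = Add(Add(z, y), -4) = Add(Add(y, z), -4) = Add(-4, y, z))
Mul(Mul(Add(2509, 782), Add(Pow(Add(G, -2), 2), 457)), Function('U')(19, -27)) = Mul(Mul(Add(2509, 782), Add(Pow(Add(36, -2), 2), 457)), Add(-4, -27, 19)) = Mul(Mul(3291, Add(Pow(34, 2), 457)), -12) = Mul(Mul(3291, Add(1156, 457)), -12) = Mul(Mul(3291, 1613), -12) = Mul(5308383, -12) = -63700596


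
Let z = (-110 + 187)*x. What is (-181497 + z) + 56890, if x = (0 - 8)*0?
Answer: -124607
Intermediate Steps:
x = 0 (x = -8*0 = 0)
z = 0 (z = (-110 + 187)*0 = 77*0 = 0)
(-181497 + z) + 56890 = (-181497 + 0) + 56890 = -181497 + 56890 = -124607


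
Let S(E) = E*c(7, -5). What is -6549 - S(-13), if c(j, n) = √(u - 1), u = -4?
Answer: -6549 + 13*I*√5 ≈ -6549.0 + 29.069*I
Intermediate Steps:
c(j, n) = I*√5 (c(j, n) = √(-4 - 1) = √(-5) = I*√5)
S(E) = I*E*√5 (S(E) = E*(I*√5) = I*E*√5)
-6549 - S(-13) = -6549 - I*(-13)*√5 = -6549 - (-13)*I*√5 = -6549 + 13*I*√5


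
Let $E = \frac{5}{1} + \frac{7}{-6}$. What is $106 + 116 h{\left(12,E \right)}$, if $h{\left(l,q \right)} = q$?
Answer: $\frac{1652}{3} \approx 550.67$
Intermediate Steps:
$E = \frac{23}{6}$ ($E = 5 \cdot 1 + 7 \left(- \frac{1}{6}\right) = 5 - \frac{7}{6} = \frac{23}{6} \approx 3.8333$)
$106 + 116 h{\left(12,E \right)} = 106 + 116 \cdot \frac{23}{6} = 106 + \frac{1334}{3} = \frac{1652}{3}$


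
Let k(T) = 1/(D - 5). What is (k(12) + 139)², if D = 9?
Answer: 310249/16 ≈ 19391.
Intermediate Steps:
k(T) = ¼ (k(T) = 1/(9 - 5) = 1/4 = ¼)
(k(12) + 139)² = (¼ + 139)² = (557/4)² = 310249/16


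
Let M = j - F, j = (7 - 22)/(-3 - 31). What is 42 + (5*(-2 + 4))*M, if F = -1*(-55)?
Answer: -8561/17 ≈ -503.59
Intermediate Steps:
F = 55
j = 15/34 (j = -15/(-34) = -15*(-1/34) = 15/34 ≈ 0.44118)
M = -1855/34 (M = 15/34 - 1*55 = 15/34 - 55 = -1855/34 ≈ -54.559)
42 + (5*(-2 + 4))*M = 42 + (5*(-2 + 4))*(-1855/34) = 42 + (5*2)*(-1855/34) = 42 + 10*(-1855/34) = 42 - 9275/17 = -8561/17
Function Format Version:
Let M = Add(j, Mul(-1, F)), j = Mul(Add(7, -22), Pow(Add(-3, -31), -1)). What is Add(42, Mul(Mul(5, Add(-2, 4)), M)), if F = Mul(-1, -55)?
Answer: Rational(-8561, 17) ≈ -503.59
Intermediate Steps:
F = 55
j = Rational(15, 34) (j = Mul(-15, Pow(-34, -1)) = Mul(-15, Rational(-1, 34)) = Rational(15, 34) ≈ 0.44118)
M = Rational(-1855, 34) (M = Add(Rational(15, 34), Mul(-1, 55)) = Add(Rational(15, 34), -55) = Rational(-1855, 34) ≈ -54.559)
Add(42, Mul(Mul(5, Add(-2, 4)), M)) = Add(42, Mul(Mul(5, Add(-2, 4)), Rational(-1855, 34))) = Add(42, Mul(Mul(5, 2), Rational(-1855, 34))) = Add(42, Mul(10, Rational(-1855, 34))) = Add(42, Rational(-9275, 17)) = Rational(-8561, 17)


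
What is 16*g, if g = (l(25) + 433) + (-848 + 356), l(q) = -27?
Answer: -1376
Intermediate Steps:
g = -86 (g = (-27 + 433) + (-848 + 356) = 406 - 492 = -86)
16*g = 16*(-86) = -1376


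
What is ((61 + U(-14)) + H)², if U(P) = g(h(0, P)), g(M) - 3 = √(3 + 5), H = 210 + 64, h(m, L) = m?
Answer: 114252 + 1352*√2 ≈ 1.1616e+5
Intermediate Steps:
H = 274
g(M) = 3 + 2*√2 (g(M) = 3 + √(3 + 5) = 3 + √8 = 3 + 2*√2)
U(P) = 3 + 2*√2
((61 + U(-14)) + H)² = ((61 + (3 + 2*√2)) + 274)² = ((64 + 2*√2) + 274)² = (338 + 2*√2)²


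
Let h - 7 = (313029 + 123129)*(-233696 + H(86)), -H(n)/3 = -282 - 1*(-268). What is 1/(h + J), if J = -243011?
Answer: -1/101910304336 ≈ -9.8126e-12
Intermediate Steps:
H(n) = 42 (H(n) = -3*(-282 - 1*(-268)) = -3*(-282 + 268) = -3*(-14) = 42)
h = -101910061325 (h = 7 + (313029 + 123129)*(-233696 + 42) = 7 + 436158*(-233654) = 7 - 101910061332 = -101910061325)
1/(h + J) = 1/(-101910061325 - 243011) = 1/(-101910304336) = -1/101910304336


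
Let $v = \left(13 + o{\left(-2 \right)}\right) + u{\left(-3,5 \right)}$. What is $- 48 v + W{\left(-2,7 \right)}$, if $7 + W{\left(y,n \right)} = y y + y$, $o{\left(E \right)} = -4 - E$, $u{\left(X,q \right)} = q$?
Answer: $-773$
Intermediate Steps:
$W{\left(y,n \right)} = -7 + y + y^{2}$ ($W{\left(y,n \right)} = -7 + \left(y y + y\right) = -7 + \left(y^{2} + y\right) = -7 + \left(y + y^{2}\right) = -7 + y + y^{2}$)
$v = 16$ ($v = \left(13 - 2\right) + 5 = 11 + 5 = 16$)
$- 48 v + W{\left(-2,7 \right)} = \left(-48\right) 16 - \left(9 - 4\right) = -768 - 5 = -773$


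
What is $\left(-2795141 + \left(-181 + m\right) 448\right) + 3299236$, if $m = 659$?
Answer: $718239$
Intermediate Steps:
$\left(-2795141 + \left(-181 + m\right) 448\right) + 3299236 = \left(-2795141 + \left(-181 + 659\right) 448\right) + 3299236 = \left(-2795141 + 478 \cdot 448\right) + 3299236 = \left(-2795141 + 214144\right) + 3299236 = -2580997 + 3299236 = 718239$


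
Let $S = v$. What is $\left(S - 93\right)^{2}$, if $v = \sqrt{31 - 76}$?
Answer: $8604 - 558 i \sqrt{5} \approx 8604.0 - 1247.7 i$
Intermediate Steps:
$v = 3 i \sqrt{5}$ ($v = \sqrt{-45} = 3 i \sqrt{5} \approx 6.7082 i$)
$S = 3 i \sqrt{5} \approx 6.7082 i$
$\left(S - 93\right)^{2} = \left(3 i \sqrt{5} - 93\right)^{2} = \left(-93 + 3 i \sqrt{5}\right)^{2}$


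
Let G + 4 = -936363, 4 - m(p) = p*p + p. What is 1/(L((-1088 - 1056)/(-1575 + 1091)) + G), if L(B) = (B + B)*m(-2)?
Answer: -121/113298263 ≈ -1.0680e-6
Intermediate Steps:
m(p) = 4 - p - p² (m(p) = 4 - (p*p + p) = 4 - (p² + p) = 4 - (p + p²) = 4 + (-p - p²) = 4 - p - p²)
G = -936367 (G = -4 - 936363 = -936367)
L(B) = 4*B (L(B) = (B + B)*(4 - 1*(-2) - 1*(-2)²) = (2*B)*(4 + 2 - 1*4) = (2*B)*(4 + 2 - 4) = (2*B)*2 = 4*B)
1/(L((-1088 - 1056)/(-1575 + 1091)) + G) = 1/(4*((-1088 - 1056)/(-1575 + 1091)) - 936367) = 1/(4*(-2144/(-484)) - 936367) = 1/(4*(-2144*(-1/484)) - 936367) = 1/(4*(536/121) - 936367) = 1/(2144/121 - 936367) = 1/(-113298263/121) = -121/113298263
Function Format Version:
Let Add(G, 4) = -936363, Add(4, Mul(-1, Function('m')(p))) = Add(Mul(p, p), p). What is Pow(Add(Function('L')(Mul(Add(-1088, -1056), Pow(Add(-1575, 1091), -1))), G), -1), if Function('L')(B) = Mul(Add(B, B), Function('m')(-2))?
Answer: Rational(-121, 113298263) ≈ -1.0680e-6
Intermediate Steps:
Function('m')(p) = Add(4, Mul(-1, p), Mul(-1, Pow(p, 2))) (Function('m')(p) = Add(4, Mul(-1, Add(Mul(p, p), p))) = Add(4, Mul(-1, Add(Pow(p, 2), p))) = Add(4, Mul(-1, Add(p, Pow(p, 2)))) = Add(4, Add(Mul(-1, p), Mul(-1, Pow(p, 2)))) = Add(4, Mul(-1, p), Mul(-1, Pow(p, 2))))
G = -936367 (G = Add(-4, -936363) = -936367)
Function('L')(B) = Mul(4, B) (Function('L')(B) = Mul(Add(B, B), Add(4, Mul(-1, -2), Mul(-1, Pow(-2, 2)))) = Mul(Mul(2, B), Add(4, 2, Mul(-1, 4))) = Mul(Mul(2, B), Add(4, 2, -4)) = Mul(Mul(2, B), 2) = Mul(4, B))
Pow(Add(Function('L')(Mul(Add(-1088, -1056), Pow(Add(-1575, 1091), -1))), G), -1) = Pow(Add(Mul(4, Mul(Add(-1088, -1056), Pow(Add(-1575, 1091), -1))), -936367), -1) = Pow(Add(Mul(4, Mul(-2144, Pow(-484, -1))), -936367), -1) = Pow(Add(Mul(4, Mul(-2144, Rational(-1, 484))), -936367), -1) = Pow(Add(Mul(4, Rational(536, 121)), -936367), -1) = Pow(Add(Rational(2144, 121), -936367), -1) = Pow(Rational(-113298263, 121), -1) = Rational(-121, 113298263)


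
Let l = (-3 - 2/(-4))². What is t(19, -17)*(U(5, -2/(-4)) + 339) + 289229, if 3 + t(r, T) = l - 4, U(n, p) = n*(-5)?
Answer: 577987/2 ≈ 2.8899e+5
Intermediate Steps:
U(n, p) = -5*n
l = 25/4 (l = (-3 - 2*(-¼))² = (-3 + ½)² = (-5/2)² = 25/4 ≈ 6.2500)
t(r, T) = -¾ (t(r, T) = -3 + (25/4 - 4) = -3 + 9/4 = -¾)
t(19, -17)*(U(5, -2/(-4)) + 339) + 289229 = -3*(-5*5 + 339)/4 + 289229 = -3*(-25 + 339)/4 + 289229 = -¾*314 + 289229 = -471/2 + 289229 = 577987/2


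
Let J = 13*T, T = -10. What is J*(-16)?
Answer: 2080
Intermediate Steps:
J = -130 (J = 13*(-10) = -130)
J*(-16) = -130*(-16) = 2080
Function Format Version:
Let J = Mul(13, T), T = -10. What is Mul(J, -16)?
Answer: 2080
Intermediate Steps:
J = -130 (J = Mul(13, -10) = -130)
Mul(J, -16) = Mul(-130, -16) = 2080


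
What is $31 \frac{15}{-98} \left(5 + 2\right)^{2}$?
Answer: $- \frac{465}{2} \approx -232.5$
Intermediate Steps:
$31 \frac{15}{-98} \left(5 + 2\right)^{2} = 31 \cdot 15 \left(- \frac{1}{98}\right) 7^{2} = 31 \left(- \frac{15}{98}\right) 49 = \left(- \frac{465}{98}\right) 49 = - \frac{465}{2}$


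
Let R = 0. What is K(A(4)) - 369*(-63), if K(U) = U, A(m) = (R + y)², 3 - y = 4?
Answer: 23248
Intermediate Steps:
y = -1 (y = 3 - 1*4 = 3 - 4 = -1)
A(m) = 1 (A(m) = (0 - 1)² = (-1)² = 1)
K(A(4)) - 369*(-63) = 1 - 369*(-63) = 1 + 23247 = 23248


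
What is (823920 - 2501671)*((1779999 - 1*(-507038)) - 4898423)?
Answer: 4381255472886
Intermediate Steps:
(823920 - 2501671)*((1779999 - 1*(-507038)) - 4898423) = -1677751*((1779999 + 507038) - 4898423) = -1677751*(2287037 - 4898423) = -1677751*(-2611386) = 4381255472886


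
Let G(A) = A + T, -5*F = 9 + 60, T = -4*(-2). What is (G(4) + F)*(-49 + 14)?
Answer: 63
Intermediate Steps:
T = 8
F = -69/5 (F = -(9 + 60)/5 = -1/5*69 = -69/5 ≈ -13.800)
G(A) = 8 + A (G(A) = A + 8 = 8 + A)
(G(4) + F)*(-49 + 14) = ((8 + 4) - 69/5)*(-49 + 14) = (12 - 69/5)*(-35) = -9/5*(-35) = 63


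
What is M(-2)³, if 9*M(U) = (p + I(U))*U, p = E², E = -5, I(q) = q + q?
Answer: -2744/27 ≈ -101.63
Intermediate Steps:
I(q) = 2*q
p = 25 (p = (-5)² = 25)
M(U) = U*(25 + 2*U)/9 (M(U) = ((25 + 2*U)*U)/9 = (U*(25 + 2*U))/9 = U*(25 + 2*U)/9)
M(-2)³ = ((⅑)*(-2)*(25 + 2*(-2)))³ = ((⅑)*(-2)*(25 - 4))³ = ((⅑)*(-2)*21)³ = (-14/3)³ = -2744/27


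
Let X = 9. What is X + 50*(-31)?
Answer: -1541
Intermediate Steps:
X + 50*(-31) = 9 + 50*(-31) = 9 - 1550 = -1541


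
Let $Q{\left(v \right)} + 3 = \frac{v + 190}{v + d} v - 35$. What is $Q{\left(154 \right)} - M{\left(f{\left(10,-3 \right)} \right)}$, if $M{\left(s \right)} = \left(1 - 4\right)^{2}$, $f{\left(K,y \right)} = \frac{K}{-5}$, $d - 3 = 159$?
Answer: $\frac{9531}{79} \approx 120.65$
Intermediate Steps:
$d = 162$ ($d = 3 + 159 = 162$)
$f{\left(K,y \right)} = - \frac{K}{5}$ ($f{\left(K,y \right)} = K \left(- \frac{1}{5}\right) = - \frac{K}{5}$)
$Q{\left(v \right)} = -38 + \frac{v \left(190 + v\right)}{162 + v}$ ($Q{\left(v \right)} = -3 + \left(\frac{v + 190}{v + 162} v - 35\right) = -3 + \left(\frac{190 + v}{162 + v} v - 35\right) = -3 + \left(\frac{v \left(190 + v\right)}{162 + v} - 35\right) = -3 + \left(-35 + \frac{v \left(190 + v\right)}{162 + v}\right) = -38 + \frac{v \left(190 + v\right)}{162 + v}$)
$M{\left(s \right)} = 9$ ($M{\left(s \right)} = \left(-3\right)^{2} = 9$)
$Q{\left(154 \right)} - M{\left(f{\left(10,-3 \right)} \right)} = \frac{-6156 + 154^{2} + 152 \cdot 154}{162 + 154} - 9 = \frac{-6156 + 23716 + 23408}{316} - 9 = \frac{1}{316} \cdot 40968 - 9 = \frac{10242}{79} - 9 = \frac{9531}{79}$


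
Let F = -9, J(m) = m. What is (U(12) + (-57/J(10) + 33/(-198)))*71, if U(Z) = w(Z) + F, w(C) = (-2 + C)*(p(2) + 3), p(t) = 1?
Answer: 26767/15 ≈ 1784.5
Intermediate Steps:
w(C) = -8 + 4*C (w(C) = (-2 + C)*(1 + 3) = (-2 + C)*4 = -8 + 4*C)
U(Z) = -17 + 4*Z (U(Z) = (-8 + 4*Z) - 9 = -17 + 4*Z)
(U(12) + (-57/J(10) + 33/(-198)))*71 = ((-17 + 4*12) + (-57/10 + 33/(-198)))*71 = ((-17 + 48) + (-57*1/10 + 33*(-1/198)))*71 = (31 + (-57/10 - 1/6))*71 = (31 - 88/15)*71 = (377/15)*71 = 26767/15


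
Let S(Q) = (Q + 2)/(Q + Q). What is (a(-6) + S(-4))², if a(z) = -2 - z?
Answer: 289/16 ≈ 18.063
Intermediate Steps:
S(Q) = (2 + Q)/(2*Q) (S(Q) = (2 + Q)/((2*Q)) = (2 + Q)*(1/(2*Q)) = (2 + Q)/(2*Q))
(a(-6) + S(-4))² = ((-2 - 1*(-6)) + (½)*(2 - 4)/(-4))² = ((-2 + 6) + (½)*(-¼)*(-2))² = (4 + ¼)² = (17/4)² = 289/16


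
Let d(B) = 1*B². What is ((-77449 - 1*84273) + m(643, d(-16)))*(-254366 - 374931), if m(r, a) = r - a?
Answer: 101527631495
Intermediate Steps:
d(B) = B²
((-77449 - 1*84273) + m(643, d(-16)))*(-254366 - 374931) = ((-77449 - 1*84273) + (643 - 1*(-16)²))*(-254366 - 374931) = ((-77449 - 84273) + (643 - 1*256))*(-629297) = (-161722 + (643 - 256))*(-629297) = (-161722 + 387)*(-629297) = -161335*(-629297) = 101527631495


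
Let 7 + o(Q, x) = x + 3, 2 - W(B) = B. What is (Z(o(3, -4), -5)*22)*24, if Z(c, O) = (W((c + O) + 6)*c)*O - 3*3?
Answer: 185328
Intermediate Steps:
W(B) = 2 - B
o(Q, x) = -4 + x (o(Q, x) = -7 + (x + 3) = -7 + (3 + x) = -4 + x)
Z(c, O) = -9 + O*c*(-4 - O - c) (Z(c, O) = ((2 - ((c + O) + 6))*c)*O - 3*3 = ((2 - ((O + c) + 6))*c)*O - 9 = ((2 - (6 + O + c))*c)*O - 9 = ((2 + (-6 - O - c))*c)*O - 9 = ((-4 - O - c)*c)*O - 9 = (c*(-4 - O - c))*O - 9 = O*c*(-4 - O - c) - 9 = -9 + O*c*(-4 - O - c))
(Z(o(3, -4), -5)*22)*24 = ((-9 - 1*(-5)*(-4 - 4)*(4 - 5 + (-4 - 4)))*22)*24 = ((-9 - 1*(-5)*(-8)*(4 - 5 - 8))*22)*24 = ((-9 - 1*(-5)*(-8)*(-9))*22)*24 = ((-9 + 360)*22)*24 = (351*22)*24 = 7722*24 = 185328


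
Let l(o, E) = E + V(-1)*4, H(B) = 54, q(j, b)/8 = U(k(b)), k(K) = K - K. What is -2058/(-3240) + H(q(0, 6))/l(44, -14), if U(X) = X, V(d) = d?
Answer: -1277/540 ≈ -2.3648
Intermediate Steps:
k(K) = 0
q(j, b) = 0 (q(j, b) = 8*0 = 0)
l(o, E) = -4 + E (l(o, E) = E - 1*4 = E - 4 = -4 + E)
-2058/(-3240) + H(q(0, 6))/l(44, -14) = -2058/(-3240) + 54/(-4 - 14) = -2058*(-1/3240) + 54/(-18) = 343/540 + 54*(-1/18) = 343/540 - 3 = -1277/540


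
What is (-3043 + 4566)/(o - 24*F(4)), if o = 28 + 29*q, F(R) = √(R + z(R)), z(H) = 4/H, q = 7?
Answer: 117271/16827 + 12184*√5/16827 ≈ 8.5883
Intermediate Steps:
F(R) = √(R + 4/R)
o = 231 (o = 28 + 29*7 = 28 + 203 = 231)
(-3043 + 4566)/(o - 24*F(4)) = (-3043 + 4566)/(231 - 24*√(4 + 4/4)) = 1523/(231 - 24*√(4 + 4*(¼))) = 1523/(231 - 24*√(4 + 1)) = 1523/(231 - 24*√5)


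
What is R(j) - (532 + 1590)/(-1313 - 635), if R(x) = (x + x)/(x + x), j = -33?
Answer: 2035/974 ≈ 2.0893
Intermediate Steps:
R(x) = 1 (R(x) = (2*x)/((2*x)) = (2*x)*(1/(2*x)) = 1)
R(j) - (532 + 1590)/(-1313 - 635) = 1 - (532 + 1590)/(-1313 - 635) = 1 - 2122/(-1948) = 1 - 2122*(-1)/1948 = 1 - 1*(-1061/974) = 1 + 1061/974 = 2035/974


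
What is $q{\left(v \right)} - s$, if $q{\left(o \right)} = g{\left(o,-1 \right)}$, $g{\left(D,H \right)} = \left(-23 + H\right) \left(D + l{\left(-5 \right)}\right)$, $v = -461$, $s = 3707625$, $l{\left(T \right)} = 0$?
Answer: $-3696561$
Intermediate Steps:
$g{\left(D,H \right)} = D \left(-23 + H\right)$ ($g{\left(D,H \right)} = \left(-23 + H\right) \left(D + 0\right) = \left(-23 + H\right) D = D \left(-23 + H\right)$)
$q{\left(o \right)} = - 24 o$ ($q{\left(o \right)} = o \left(-23 - 1\right) = o \left(-24\right) = - 24 o$)
$q{\left(v \right)} - s = \left(-24\right) \left(-461\right) - 3707625 = 11064 - 3707625 = -3696561$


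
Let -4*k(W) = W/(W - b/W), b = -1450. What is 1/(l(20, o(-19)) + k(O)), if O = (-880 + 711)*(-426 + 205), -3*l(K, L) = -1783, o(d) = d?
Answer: 16739391012/9944593214729 ≈ 0.0016833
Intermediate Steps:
l(K, L) = 1783/3 (l(K, L) = -⅓*(-1783) = 1783/3)
O = 37349 (O = -169*(-221) = 37349)
k(W) = -W/(4*(W + 1450/W)) (k(W) = -W/(4*(W - (-1450)/W)) = -W/(4*(W + 1450/W)))
1/(l(20, o(-19)) + k(O)) = 1/(1783/3 - 1*37349²/(5800 + 4*37349²)) = 1/(1783/3 - 1*1394947801/(5800 + 4*1394947801)) = 1/(1783/3 - 1*1394947801/(5800 + 5579791204)) = 1/(1783/3 - 1*1394947801/5579797004) = 1/(1783/3 - 1*1394947801*1/5579797004) = 1/(1783/3 - 1394947801/5579797004) = 1/(9944593214729/16739391012) = 16739391012/9944593214729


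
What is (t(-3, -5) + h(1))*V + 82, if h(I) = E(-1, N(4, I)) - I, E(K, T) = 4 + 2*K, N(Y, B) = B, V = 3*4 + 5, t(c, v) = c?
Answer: 48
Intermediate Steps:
V = 17 (V = 12 + 5 = 17)
h(I) = 2 - I (h(I) = (4 + 2*(-1)) - I = (4 - 2) - I = 2 - I)
(t(-3, -5) + h(1))*V + 82 = (-3 + (2 - 1*1))*17 + 82 = (-3 + (2 - 1))*17 + 82 = (-3 + 1)*17 + 82 = -2*17 + 82 = -34 + 82 = 48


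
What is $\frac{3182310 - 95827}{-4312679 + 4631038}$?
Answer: $\frac{3086483}{318359} \approx 9.695$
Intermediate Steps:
$\frac{3182310 - 95827}{-4312679 + 4631038} = \frac{3086483}{318359}$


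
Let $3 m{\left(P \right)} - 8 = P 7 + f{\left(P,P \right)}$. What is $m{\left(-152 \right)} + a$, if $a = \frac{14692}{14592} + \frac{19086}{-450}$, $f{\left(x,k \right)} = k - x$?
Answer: $- \frac{11959557}{30400} \approx -393.41$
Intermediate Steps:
$m{\left(P \right)} = \frac{8}{3} + \frac{7 P}{3}$ ($m{\left(P \right)} = \frac{8}{3} + \frac{P 7 + \left(P - P\right)}{3} = \frac{8}{3} + \frac{7 P + 0}{3} = \frac{8}{3} + \frac{7 P}{3}$)
$a = - \frac{1258757}{30400}$ ($a = 14692 \cdot \frac{1}{14592} + 19086 \left(- \frac{1}{450}\right) = \frac{3673}{3648} - \frac{3181}{75} = - \frac{1258757}{30400} \approx -41.406$)
$m{\left(-152 \right)} + a = \left(\frac{8}{3} + \frac{7}{3} \left(-152\right)\right) - \frac{1258757}{30400} = \left(\frac{8}{3} - \frac{1064}{3}\right) - \frac{1258757}{30400} = -352 - \frac{1258757}{30400} = - \frac{11959557}{30400}$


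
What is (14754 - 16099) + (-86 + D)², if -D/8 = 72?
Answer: 436899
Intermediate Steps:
D = -576 (D = -8*72 = -576)
(14754 - 16099) + (-86 + D)² = (14754 - 16099) + (-86 - 576)² = -1345 + (-662)² = -1345 + 438244 = 436899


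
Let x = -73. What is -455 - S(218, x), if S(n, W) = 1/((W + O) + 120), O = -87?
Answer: -18199/40 ≈ -454.98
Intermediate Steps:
S(n, W) = 1/(33 + W) (S(n, W) = 1/((W - 87) + 120) = 1/((-87 + W) + 120) = 1/(33 + W))
-455 - S(218, x) = -455 - 1/(33 - 73) = -455 - 1/(-40) = -455 - 1*(-1/40) = -455 + 1/40 = -18199/40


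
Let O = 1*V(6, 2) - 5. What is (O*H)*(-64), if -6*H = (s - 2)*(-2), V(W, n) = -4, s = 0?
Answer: -384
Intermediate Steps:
H = -⅔ (H = -(0 - 2)*(-2)/6 = -(-1)*(-2)/3 = -⅙*4 = -⅔ ≈ -0.66667)
O = -9 (O = 1*(-4) - 5 = -4 - 5 = -9)
(O*H)*(-64) = -9*(-⅔)*(-64) = 6*(-64) = -384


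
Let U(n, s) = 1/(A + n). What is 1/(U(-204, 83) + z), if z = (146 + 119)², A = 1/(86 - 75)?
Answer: 2243/157514664 ≈ 1.4240e-5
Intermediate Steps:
A = 1/11 ≈ 0.090909
z = 70225 (z = 265² = 70225)
U(n, s) = 1/(1/11 + n)
1/(U(-204, 83) + z) = 1/(11/(1 + 11*(-204)) + 70225) = 1/(11/(1 - 2244) + 70225) = 1/(11/(-2243) + 70225) = 1/(11*(-1/2243) + 70225) = 1/(-11/2243 + 70225) = 1/(157514664/2243) = 2243/157514664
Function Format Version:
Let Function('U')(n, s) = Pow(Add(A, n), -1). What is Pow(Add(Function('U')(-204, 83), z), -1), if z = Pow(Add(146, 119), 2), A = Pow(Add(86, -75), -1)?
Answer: Rational(2243, 157514664) ≈ 1.4240e-5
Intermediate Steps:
A = Rational(1, 11) (A = Pow(11, -1) = Rational(1, 11) ≈ 0.090909)
z = 70225 (z = Pow(265, 2) = 70225)
Function('U')(n, s) = Pow(Add(Rational(1, 11), n), -1)
Pow(Add(Function('U')(-204, 83), z), -1) = Pow(Add(Mul(11, Pow(Add(1, Mul(11, -204)), -1)), 70225), -1) = Pow(Add(Mul(11, Pow(Add(1, -2244), -1)), 70225), -1) = Pow(Add(Mul(11, Pow(-2243, -1)), 70225), -1) = Pow(Add(Mul(11, Rational(-1, 2243)), 70225), -1) = Pow(Add(Rational(-11, 2243), 70225), -1) = Pow(Rational(157514664, 2243), -1) = Rational(2243, 157514664)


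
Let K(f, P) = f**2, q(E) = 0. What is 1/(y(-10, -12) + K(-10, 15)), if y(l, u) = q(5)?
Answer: 1/100 ≈ 0.010000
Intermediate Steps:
y(l, u) = 0
1/(y(-10, -12) + K(-10, 15)) = 1/(0 + (-10)**2) = 1/(0 + 100) = 1/100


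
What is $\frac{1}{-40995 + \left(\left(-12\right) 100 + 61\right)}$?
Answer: $- \frac{1}{42134} \approx -2.3734 \cdot 10^{-5}$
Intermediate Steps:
$\frac{1}{-40995 + \left(\left(-12\right) 100 + 61\right)} = \frac{1}{-40995 + \left(-1200 + 61\right)} = \frac{1}{-40995 - 1139} = \frac{1}{-42134} = - \frac{1}{42134}$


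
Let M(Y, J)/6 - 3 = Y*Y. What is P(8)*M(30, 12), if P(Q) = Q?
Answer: 43344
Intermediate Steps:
M(Y, J) = 18 + 6*Y**2 (M(Y, J) = 18 + 6*(Y*Y) = 18 + 6*Y**2)
P(8)*M(30, 12) = 8*(18 + 6*30**2) = 8*(18 + 6*900) = 8*(18 + 5400) = 8*5418 = 43344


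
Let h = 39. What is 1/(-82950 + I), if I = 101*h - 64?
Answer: -1/79075 ≈ -1.2646e-5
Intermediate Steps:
I = 3875 (I = 101*39 - 64 = 3939 - 64 = 3875)
1/(-82950 + I) = 1/(-82950 + 3875) = 1/(-79075) = -1/79075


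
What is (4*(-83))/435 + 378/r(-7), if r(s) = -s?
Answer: 23158/435 ≈ 53.237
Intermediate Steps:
(4*(-83))/435 + 378/r(-7) = (4*(-83))/435 + 378/((-1*(-7))) = -332*1/435 + 378/7 = -332/435 + 378*(1/7) = -332/435 + 54 = 23158/435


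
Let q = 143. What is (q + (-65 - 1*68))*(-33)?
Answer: -330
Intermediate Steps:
(q + (-65 - 1*68))*(-33) = (143 + (-65 - 1*68))*(-33) = (143 + (-65 - 68))*(-33) = (143 - 133)*(-33) = 10*(-33) = -330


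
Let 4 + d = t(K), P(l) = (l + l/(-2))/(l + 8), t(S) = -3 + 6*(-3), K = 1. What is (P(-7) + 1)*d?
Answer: 125/2 ≈ 62.500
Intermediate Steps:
t(S) = -21 (t(S) = -3 - 18 = -21)
P(l) = l/(2*(8 + l)) (P(l) = (l + l*(-½))/(8 + l) = (l - l/2)/(8 + l) = (l/2)/(8 + l) = l/(2*(8 + l)))
d = -25 (d = -4 - 21 = -25)
(P(-7) + 1)*d = ((½)*(-7)/(8 - 7) + 1)*(-25) = ((½)*(-7)/1 + 1)*(-25) = ((½)*(-7)*1 + 1)*(-25) = (-7/2 + 1)*(-25) = -5/2*(-25) = 125/2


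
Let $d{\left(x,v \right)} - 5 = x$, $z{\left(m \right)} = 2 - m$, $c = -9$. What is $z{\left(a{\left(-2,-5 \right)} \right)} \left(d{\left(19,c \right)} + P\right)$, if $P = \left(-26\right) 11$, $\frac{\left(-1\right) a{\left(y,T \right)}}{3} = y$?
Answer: $1048$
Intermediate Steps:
$a{\left(y,T \right)} = - 3 y$
$P = -286$
$d{\left(x,v \right)} = 5 + x$
$z{\left(a{\left(-2,-5 \right)} \right)} \left(d{\left(19,c \right)} + P\right) = \left(2 - \left(-3\right) \left(-2\right)\right) \left(\left(5 + 19\right) - 286\right) = \left(2 - 6\right) \left(24 - 286\right) = \left(2 - 6\right) \left(-262\right) = \left(-4\right) \left(-262\right) = 1048$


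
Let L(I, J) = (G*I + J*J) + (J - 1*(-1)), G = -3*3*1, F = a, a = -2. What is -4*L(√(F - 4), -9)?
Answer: -292 + 36*I*√6 ≈ -292.0 + 88.182*I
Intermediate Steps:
F = -2
G = -9 (G = -9*1 = -9)
L(I, J) = 1 + J + J² - 9*I (L(I, J) = (-9*I + J*J) + (J - 1*(-1)) = (-9*I + J²) + (J + 1) = (J² - 9*I) + (1 + J) = 1 + J + J² - 9*I)
-4*L(√(F - 4), -9) = -4*(1 - 9 + (-9)² - 9*√(-2 - 4)) = -4*(1 - 9 + 81 - 9*I*√6) = -4*(73 - 9*I*√6) = -292 + 36*I*√6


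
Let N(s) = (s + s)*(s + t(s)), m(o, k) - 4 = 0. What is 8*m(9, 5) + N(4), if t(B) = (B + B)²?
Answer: 576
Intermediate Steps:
t(B) = 4*B² (t(B) = (2*B)² = 4*B²)
m(o, k) = 4 (m(o, k) = 4 + 0 = 4)
N(s) = 2*s*(s + 4*s²) (N(s) = (s + s)*(s + 4*s²) = (2*s)*(s + 4*s²) = 2*s*(s + 4*s²))
8*m(9, 5) + N(4) = 8*4 + 4²*(2 + 8*4) = 32 + 16*(2 + 32) = 32 + 16*34 = 32 + 544 = 576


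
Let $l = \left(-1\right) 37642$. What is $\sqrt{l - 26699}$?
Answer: $3 i \sqrt{7149} \approx 253.66 i$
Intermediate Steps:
$l = -37642$
$\sqrt{l - 26699} = \sqrt{-37642 - 26699} = \sqrt{-64341} = 3 i \sqrt{7149}$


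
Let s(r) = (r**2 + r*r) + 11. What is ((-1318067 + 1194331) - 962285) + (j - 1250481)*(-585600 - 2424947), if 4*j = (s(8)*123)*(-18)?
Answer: 7992503372703/2 ≈ 3.9963e+12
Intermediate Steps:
s(r) = 11 + 2*r**2 (s(r) = (r**2 + r**2) + 11 = 2*r**2 + 11 = 11 + 2*r**2)
j = -153873/2 (j = (((11 + 2*8**2)*123)*(-18))/4 = (((11 + 2*64)*123)*(-18))/4 = (((11 + 128)*123)*(-18))/4 = ((139*123)*(-18))/4 = (17097*(-18))/4 = (1/4)*(-307746) = -153873/2 ≈ -76937.)
((-1318067 + 1194331) - 962285) + (j - 1250481)*(-585600 - 2424947) = ((-1318067 + 1194331) - 962285) + (-153873/2 - 1250481)*(-585600 - 2424947) = (-123736 - 962285) - 2654835/2*(-3010547) = -1086021 + 7992505544745/2 = 7992503372703/2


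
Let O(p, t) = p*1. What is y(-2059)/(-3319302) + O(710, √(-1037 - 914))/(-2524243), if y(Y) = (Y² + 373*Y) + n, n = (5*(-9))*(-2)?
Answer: -1460904638412/1396454139731 ≈ -1.0462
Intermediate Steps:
O(p, t) = p
n = 90 (n = -45*(-2) = 90)
y(Y) = 90 + Y² + 373*Y (y(Y) = (Y² + 373*Y) + 90 = 90 + Y² + 373*Y)
y(-2059)/(-3319302) + O(710, √(-1037 - 914))/(-2524243) = (90 + (-2059)² + 373*(-2059))/(-3319302) + 710/(-2524243) = (90 + 4239481 - 768007)*(-1/3319302) + 710*(-1/2524243) = 3471564*(-1/3319302) - 710/2524243 = -578594/553217 - 710/2524243 = -1460904638412/1396454139731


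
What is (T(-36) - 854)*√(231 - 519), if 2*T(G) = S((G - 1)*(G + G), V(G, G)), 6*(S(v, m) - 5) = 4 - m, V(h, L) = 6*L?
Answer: -9998*I*√2 ≈ -14139.0*I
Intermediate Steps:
S(v, m) = 17/3 - m/6 (S(v, m) = 5 + (4 - m)/6 = 5 + (⅔ - m/6) = 17/3 - m/6)
T(G) = 17/6 - G/2 (T(G) = (17/3 - G)/2 = 17/6 - G/2)
(T(-36) - 854)*√(231 - 519) = ((17/6 - ½*(-36)) - 854)*√(231 - 519) = ((17/6 + 18) - 854)*√(-288) = (125/6 - 854)*(12*I*√2) = -9998*I*√2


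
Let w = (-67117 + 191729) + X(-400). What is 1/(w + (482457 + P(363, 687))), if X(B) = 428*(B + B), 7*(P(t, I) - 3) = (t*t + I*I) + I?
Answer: 7/2457129 ≈ 2.8489e-6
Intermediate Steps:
P(t, I) = 3 + I/7 + I²/7 + t²/7 (P(t, I) = 3 + ((t*t + I*I) + I)/7 = 3 + ((t² + I²) + I)/7 = 3 + ((I² + t²) + I)/7 = 3 + (I + I² + t²)/7 = 3 + (I/7 + I²/7 + t²/7) = 3 + I/7 + I²/7 + t²/7)
X(B) = 856*B (X(B) = 428*(2*B) = 856*B)
w = -217788 (w = (-67117 + 191729) + 856*(-400) = 124612 - 342400 = -217788)
1/(w + (482457 + P(363, 687))) = 1/(-217788 + (482457 + (3 + (⅐)*687 + (⅐)*687² + (⅐)*363²))) = 1/(-217788 + (482457 + (3 + 687/7 + (⅐)*471969 + (⅐)*131769))) = 1/(-217788 + (482457 + (3 + 687/7 + 471969/7 + 131769/7))) = 1/(-217788 + (482457 + 604446/7)) = 1/(-217788 + 3981645/7) = 1/(2457129/7) = 7/2457129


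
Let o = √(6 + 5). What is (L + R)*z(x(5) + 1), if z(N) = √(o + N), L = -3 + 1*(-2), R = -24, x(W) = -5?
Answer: -29*I*√(4 - √11) ≈ -23.973*I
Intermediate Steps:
o = √11 ≈ 3.3166
L = -5 (L = -3 - 2 = -5)
z(N) = √(N + √11) (z(N) = √(√11 + N) = √(N + √11))
(L + R)*z(x(5) + 1) = (-5 - 24)*√((-5 + 1) + √11) = -29*√(-4 + √11)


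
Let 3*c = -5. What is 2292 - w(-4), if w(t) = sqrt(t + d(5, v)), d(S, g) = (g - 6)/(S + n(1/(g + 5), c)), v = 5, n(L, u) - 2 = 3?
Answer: 2292 - I*sqrt(410)/10 ≈ 2292.0 - 2.0248*I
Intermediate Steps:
c = -5/3 (c = (1/3)*(-5) = -5/3 ≈ -1.6667)
n(L, u) = 5 (n(L, u) = 2 + 3 = 5)
d(S, g) = (-6 + g)/(5 + S) (d(S, g) = (g - 6)/(S + 5) = (-6 + g)/(5 + S))
w(t) = sqrt(-1/10 + t) (w(t) = sqrt(t + (-6 + 5)/(5 + 5)) = sqrt(t - 1/10) = sqrt(-1/10 + t))
2292 - w(-4) = 2292 - sqrt(-10 + 100*(-4))/10 = 2292 - sqrt(-10 - 400)/10 = 2292 - sqrt(-410)/10 = 2292 - I*sqrt(410)/10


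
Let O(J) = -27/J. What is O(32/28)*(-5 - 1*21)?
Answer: 2457/4 ≈ 614.25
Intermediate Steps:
O(32/28)*(-5 - 1*21) = (-27/(32/28))*(-5 - 1*21) = (-27/(32*(1/28)))*(-5 - 21) = -27/8/7*(-26) = -27*7/8*(-26) = -189/8*(-26) = 2457/4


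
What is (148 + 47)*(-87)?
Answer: -16965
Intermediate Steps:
(148 + 47)*(-87) = 195*(-87) = -16965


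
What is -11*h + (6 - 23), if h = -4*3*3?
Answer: 379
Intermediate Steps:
h = -36 (h = -12*3 = -36)
-11*h + (6 - 23) = -11*(-36) + (6 - 23) = 396 - 17 = 379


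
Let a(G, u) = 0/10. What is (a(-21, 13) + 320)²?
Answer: 102400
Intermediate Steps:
a(G, u) = 0 (a(G, u) = 0*(⅒) = 0)
(a(-21, 13) + 320)² = (0 + 320)² = 320² = 102400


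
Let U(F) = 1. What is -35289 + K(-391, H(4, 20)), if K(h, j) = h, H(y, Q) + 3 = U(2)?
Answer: -35680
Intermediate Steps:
H(y, Q) = -2 (H(y, Q) = -3 + 1 = -2)
-35289 + K(-391, H(4, 20)) = -35289 - 391 = -35680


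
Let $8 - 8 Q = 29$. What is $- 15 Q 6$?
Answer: $\frac{945}{4} \approx 236.25$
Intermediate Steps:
$Q = - \frac{21}{8}$ ($Q = 1 - \frac{29}{8} = - \frac{21}{8} \approx -2.625$)
$- 15 Q 6 = \left(-15\right) \left(- \frac{21}{8}\right) 6 = \frac{315}{8} \cdot 6 = \frac{945}{4}$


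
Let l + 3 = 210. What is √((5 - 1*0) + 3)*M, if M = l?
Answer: 414*√2 ≈ 585.48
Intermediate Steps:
l = 207 (l = -3 + 210 = 207)
M = 207
√((5 - 1*0) + 3)*M = √((5 - 1*0) + 3)*207 = √((5 + 0) + 3)*207 = √(5 + 3)*207 = √8*207 = (2*√2)*207 = 414*√2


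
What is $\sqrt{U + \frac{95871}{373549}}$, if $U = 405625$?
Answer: $\frac{2 \sqrt{14150121008636701}}{373549} \approx 636.89$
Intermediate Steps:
$\sqrt{U + \frac{95871}{373549}} = \sqrt{405625 + \frac{95871}{373549}} = \sqrt{\frac{151520908996}{373549}} = \frac{2 \sqrt{14150121008636701}}{373549}$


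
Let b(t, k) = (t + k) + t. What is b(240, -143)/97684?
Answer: 337/97684 ≈ 0.0034499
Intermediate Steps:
b(t, k) = k + 2*t (b(t, k) = (k + t) + t = k + 2*t)
b(240, -143)/97684 = (-143 + 2*240)/97684 = (-143 + 480)*(1/97684) = 337*(1/97684) = 337/97684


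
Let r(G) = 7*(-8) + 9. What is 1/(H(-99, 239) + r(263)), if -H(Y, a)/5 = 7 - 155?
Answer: 1/693 ≈ 0.0014430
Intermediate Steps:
r(G) = -47 (r(G) = -56 + 9 = -47)
H(Y, a) = 740 (H(Y, a) = -5*(7 - 155) = -5*(-148) = 740)
1/(H(-99, 239) + r(263)) = 1/(740 - 47) = 1/693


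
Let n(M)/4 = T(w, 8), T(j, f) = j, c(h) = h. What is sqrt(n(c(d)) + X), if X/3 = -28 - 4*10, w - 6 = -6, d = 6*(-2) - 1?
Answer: 2*I*sqrt(51) ≈ 14.283*I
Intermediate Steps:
d = -13 (d = -12 - 1 = -13)
w = 0 (w = 6 - 6 = 0)
n(M) = 0 (n(M) = 4*0 = 0)
X = -204 (X = 3*(-28 - 4*10) = 3*(-28 - 40) = 3*(-68) = -204)
sqrt(n(c(d)) + X) = sqrt(0 - 204) = sqrt(-204) = 2*I*sqrt(51)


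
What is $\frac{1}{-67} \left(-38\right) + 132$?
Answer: $\frac{8882}{67} \approx 132.57$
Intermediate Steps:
$\frac{1}{-67} \left(-38\right) + 132 = \left(- \frac{1}{67}\right) \left(-38\right) + 132 = \frac{38}{67} + 132 = \frac{8882}{67}$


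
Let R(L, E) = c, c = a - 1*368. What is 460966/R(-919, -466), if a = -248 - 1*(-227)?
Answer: -460966/389 ≈ -1185.0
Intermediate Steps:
a = -21 (a = -248 + 227 = -21)
c = -389 (c = -21 - 1*368 = -21 - 368 = -389)
R(L, E) = -389
460966/R(-919, -466) = 460966/(-389) = 460966*(-1/389) = -460966/389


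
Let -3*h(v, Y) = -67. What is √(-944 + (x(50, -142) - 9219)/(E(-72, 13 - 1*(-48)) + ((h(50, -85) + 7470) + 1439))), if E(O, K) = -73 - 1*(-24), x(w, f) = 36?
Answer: I*√671033201099/26647 ≈ 30.741*I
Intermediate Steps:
E(O, K) = -49 (E(O, K) = -73 + 24 = -49)
h(v, Y) = 67/3 (h(v, Y) = -⅓*(-67) = 67/3)
√(-944 + (x(50, -142) - 9219)/(E(-72, 13 - 1*(-48)) + ((h(50, -85) + 7470) + 1439))) = √(-944 + (36 - 9219)/(-49 + ((67/3 + 7470) + 1439))) = √(-944 - 9183/(-49 + (22477/3 + 1439))) = √(-944 - 9183/(-49 + 26794/3)) = √(-944 - 9183/26647/3) = √(-944 - 9183*3/26647) = √(-944 - 27549/26647) = √(-25182317/26647) = I*√671033201099/26647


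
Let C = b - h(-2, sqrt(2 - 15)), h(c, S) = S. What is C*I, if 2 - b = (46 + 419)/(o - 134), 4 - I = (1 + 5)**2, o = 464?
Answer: -208/11 + 32*I*sqrt(13) ≈ -18.909 + 115.38*I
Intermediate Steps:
I = -32 (I = 4 - (1 + 5)**2 = 4 - 1*6**2 = 4 - 1*36 = 4 - 36 = -32)
b = 13/22 (b = 2 - (46 + 419)/(464 - 134) = 2 - 465/330 = 2 - 1*31/22 = 2 - 31/22 = 13/22 ≈ 0.59091)
C = 13/22 - I*sqrt(13) (C = 13/22 - sqrt(2 - 15) = 13/22 - sqrt(-13) = 13/22 - I*sqrt(13) ≈ 0.59091 - 3.6056*I)
C*I = (13/22 - I*sqrt(13))*(-32) = -208/11 + 32*I*sqrt(13)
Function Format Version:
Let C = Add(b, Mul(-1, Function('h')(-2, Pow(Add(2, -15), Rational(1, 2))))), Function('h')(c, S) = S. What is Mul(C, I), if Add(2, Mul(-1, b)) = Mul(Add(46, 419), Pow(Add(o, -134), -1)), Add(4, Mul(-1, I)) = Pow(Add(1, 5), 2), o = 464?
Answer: Add(Rational(-208, 11), Mul(32, I, Pow(13, Rational(1, 2)))) ≈ Add(-18.909, Mul(115.38, I))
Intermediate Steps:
I = -32 (I = Add(4, Mul(-1, Pow(Add(1, 5), 2))) = Add(4, Mul(-1, Pow(6, 2))) = Add(4, Mul(-1, 36)) = Add(4, -36) = -32)
b = Rational(13, 22) (b = Add(2, Mul(-1, Mul(Add(46, 419), Pow(Add(464, -134), -1)))) = Add(2, Mul(-1, Mul(465, Pow(330, -1)))) = Add(2, Mul(-1, Mul(465, Rational(1, 330)))) = Add(2, Mul(-1, Rational(31, 22))) = Add(2, Rational(-31, 22)) = Rational(13, 22) ≈ 0.59091)
C = Add(Rational(13, 22), Mul(-1, I, Pow(13, Rational(1, 2)))) (C = Add(Rational(13, 22), Mul(-1, Pow(Add(2, -15), Rational(1, 2)))) = Add(Rational(13, 22), Mul(-1, Pow(-13, Rational(1, 2)))) = Add(Rational(13, 22), Mul(-1, Mul(I, Pow(13, Rational(1, 2))))) = Add(Rational(13, 22), Mul(-1, I, Pow(13, Rational(1, 2)))) ≈ Add(0.59091, Mul(-3.6056, I)))
Mul(C, I) = Mul(Add(Rational(13, 22), Mul(-1, I, Pow(13, Rational(1, 2)))), -32) = Add(Rational(-208, 11), Mul(32, I, Pow(13, Rational(1, 2))))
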